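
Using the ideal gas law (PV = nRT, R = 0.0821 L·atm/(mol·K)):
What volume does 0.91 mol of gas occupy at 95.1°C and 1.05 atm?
T = 95.1°C + 273.15 = 368.25 K
V = nRT/P = (0.91 × 0.0821 × 368.25) / 1.05
V = 26.20 L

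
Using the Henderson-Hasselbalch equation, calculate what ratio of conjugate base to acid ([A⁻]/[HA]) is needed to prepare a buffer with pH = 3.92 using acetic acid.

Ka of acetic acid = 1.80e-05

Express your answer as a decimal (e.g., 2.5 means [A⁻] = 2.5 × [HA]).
[A⁻]/[HA] = 0.150

pKa = −log(1.80e-05) = 4.7447. pH = pKa + log([A⁻]/[HA]). 3.92 = 4.7447 + log(ratio). log(ratio) = 3.92 − 4.7447 = -0.8247. ratio = 10^(-0.8247) = 0.150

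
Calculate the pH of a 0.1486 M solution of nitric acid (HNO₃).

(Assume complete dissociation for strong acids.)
pH = 0.83

[H⁺] = 0.1486 M for strong acid. pH = -log[H⁺] = -log(0.1486)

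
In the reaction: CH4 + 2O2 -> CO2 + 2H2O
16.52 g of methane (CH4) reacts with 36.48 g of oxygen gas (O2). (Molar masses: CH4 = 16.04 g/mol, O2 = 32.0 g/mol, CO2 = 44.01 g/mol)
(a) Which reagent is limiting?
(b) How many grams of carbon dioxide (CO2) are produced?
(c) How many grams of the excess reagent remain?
(a) O2, (b) 25.09 g, (c) 7.377 g

Moles of CH4 = 16.52 g ÷ 16.04 g/mol = 1.02993 mol
Moles of O2 = 36.48 g ÷ 32.0 g/mol = 1.14 mol
Moles ÷ coefficient: CH4: 1.02993/1 = 1.03, O2: 1.14/2 = 0.57
(a) O2 has the smaller value, so O2 is the limiting reagent.
(b) Moles of CO2 = 1.14 mol O2 × (1/2) = 0.57 mol; mass = 0.57 mol × 44.01 g/mol = 25.09 g
(c) CH4 consumed = 1.14 × (1/2) = 0.57 mol; remaining = 1.02993 − 0.57 = 0.459925 mol; mass = 0.459925 mol × 16.04 g/mol = 7.377 g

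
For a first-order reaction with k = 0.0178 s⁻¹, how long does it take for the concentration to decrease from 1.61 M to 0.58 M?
57.36 s

From ln[A] = ln[A]₀ - k·t: t = ln([A]₀/[A])/k = ln(1.61/0.58)/0.0178 = ln(2.7759)/0.0178 = 1.0210/0.0178 = 57.36 s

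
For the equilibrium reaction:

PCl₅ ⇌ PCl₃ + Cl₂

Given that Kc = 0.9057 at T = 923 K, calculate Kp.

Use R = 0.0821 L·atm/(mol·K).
K_p = 68.6324

Δn = (moles gaseous products) − (moles gaseous reactants) = 1
T = 923 K; RT = 0.0821 × 923 = 75.7783
Kp = Kc·(RT)^Δn = 0.9057 × (75.7783)^1 = 0.9057 × 75.7783 = 68.6324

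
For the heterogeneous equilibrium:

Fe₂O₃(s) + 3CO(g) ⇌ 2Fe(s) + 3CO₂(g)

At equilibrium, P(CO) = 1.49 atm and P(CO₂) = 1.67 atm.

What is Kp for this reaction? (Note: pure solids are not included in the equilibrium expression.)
K_p = 1.408

Solids (Fe₂O₃, Fe) are excluded.
Kp = P(CO₂)³/P(CO)³ = (1.67)³/(1.49)³ = 4.657/3.308 = 1.408.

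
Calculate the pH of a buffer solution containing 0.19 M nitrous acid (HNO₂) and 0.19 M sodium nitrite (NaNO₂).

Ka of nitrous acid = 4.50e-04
pH = 3.35

pKa = -log(4.50e-04) = 3.35. pH = pKa + log([A⁻]/[HA]) = 3.35 + log(0.19/0.19)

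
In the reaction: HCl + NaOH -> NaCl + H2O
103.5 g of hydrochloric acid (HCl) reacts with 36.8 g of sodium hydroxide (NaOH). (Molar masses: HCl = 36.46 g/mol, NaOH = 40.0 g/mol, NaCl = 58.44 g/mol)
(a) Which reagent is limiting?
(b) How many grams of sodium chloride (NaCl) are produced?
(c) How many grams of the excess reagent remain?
(a) NaOH, (b) 53.76 g, (c) 69.96 g

Moles of HCl = 103.5 g ÷ 36.46 g/mol = 2.83873 mol
Moles of NaOH = 36.8 g ÷ 40.0 g/mol = 0.92 mol
Moles ÷ coefficient: HCl: 2.83873/1 = 2.839, NaOH: 0.92/1 = 0.92
(a) NaOH has the smaller value, so NaOH is the limiting reagent.
(b) Moles of NaCl = 0.92 mol NaOH × (1/1) = 0.92 mol; mass = 0.92 mol × 58.44 g/mol = 53.76 g
(c) HCl consumed = 0.92 × (1/1) = 0.92 mol; remaining = 2.83873 − 0.92 = 1.91873 mol; mass = 1.91873 mol × 36.46 g/mol = 69.96 g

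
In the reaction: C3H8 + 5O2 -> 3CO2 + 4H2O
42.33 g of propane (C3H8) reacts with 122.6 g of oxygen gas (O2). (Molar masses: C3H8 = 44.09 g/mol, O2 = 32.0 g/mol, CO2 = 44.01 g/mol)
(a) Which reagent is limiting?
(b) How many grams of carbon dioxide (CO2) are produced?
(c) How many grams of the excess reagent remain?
(a) O2, (b) 101.2 g, (c) 8.546 g

Moles of C3H8 = 42.33 g ÷ 44.09 g/mol = 0.960082 mol
Moles of O2 = 122.6 g ÷ 32.0 g/mol = 3.83125 mol
Moles ÷ coefficient: C3H8: 0.960082/1 = 0.9601, O2: 3.83125/5 = 0.7662
(a) O2 has the smaller value, so O2 is the limiting reagent.
(b) Moles of CO2 = 3.83125 mol O2 × (3/5) = 2.29875 mol; mass = 2.29875 mol × 44.01 g/mol = 101.2 g
(c) C3H8 consumed = 3.83125 × (1/5) = 0.76625 mol; remaining = 0.960082 − 0.76625 = 0.193832 mol; mass = 0.193832 mol × 44.09 g/mol = 8.546 g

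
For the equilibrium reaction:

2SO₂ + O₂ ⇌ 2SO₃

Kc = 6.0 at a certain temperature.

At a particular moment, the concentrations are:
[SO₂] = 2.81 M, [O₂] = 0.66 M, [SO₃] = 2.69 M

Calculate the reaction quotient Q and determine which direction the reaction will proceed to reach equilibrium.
Q = 1.389, Q < K, reaction proceeds forward (toward products)

Q = ([SO₃]^2) / ([SO₂]^2 × [O₂])
  = ((2.69)^2) / ((2.81)^2·(0.66)) = 7.2361/5.2114 = 1.389
Since Q = 1.389 < Kc = 6.0, the reaction proceeds forward (toward products) to reach equilibrium.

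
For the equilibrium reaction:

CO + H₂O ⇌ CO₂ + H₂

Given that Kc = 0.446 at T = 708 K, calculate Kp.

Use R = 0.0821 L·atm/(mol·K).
K_p = 0.4460

Δn = (moles gaseous products) − (moles gaseous reactants) = 0
T = 708 K; RT = 0.0821 × 708 = 58.1268
Kp = Kc·(RT)^Δn = 0.446 × (58.1268)^0 = 0.446 × 1 = 0.4460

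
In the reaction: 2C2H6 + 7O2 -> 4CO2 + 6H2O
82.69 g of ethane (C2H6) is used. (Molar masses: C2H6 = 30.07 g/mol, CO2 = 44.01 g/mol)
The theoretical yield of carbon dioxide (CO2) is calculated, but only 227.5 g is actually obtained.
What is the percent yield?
Moles of C2H6 = 82.69 g ÷ 30.07 g/mol = 2.74992 mol
Mole ratio: 4 mol CO2 / 2 mol C2H6
Moles of CO2 = 2.74992 × (4/2) = 5.49983 mol
Theoretical yield = 5.49983 mol × 44.01 g/mol = 242.05 g
Actual yield = 227.5 g
Percent yield = (227.5 / 242.05) × 100% = 94.0%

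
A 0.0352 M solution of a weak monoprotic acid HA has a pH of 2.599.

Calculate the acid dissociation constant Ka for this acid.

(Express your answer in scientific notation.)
K_a = 1.94e-04

[H⁺] = 10^(−pH) = 10^(−2.599) = 2.518e-03 M. For HA ⇌ H⁺ + A⁻, Ka = x²/(C − x) = (2.518e-03)²/(0.0352 − 2.518e-03) = 1.94e-04.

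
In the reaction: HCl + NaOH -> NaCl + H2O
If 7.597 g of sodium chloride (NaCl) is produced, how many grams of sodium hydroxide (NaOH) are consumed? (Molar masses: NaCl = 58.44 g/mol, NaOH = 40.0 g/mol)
Moles of NaCl = 7.597 g ÷ 58.44 g/mol = 0.129997 mol
Mole ratio: 1 mol NaOH / 1 mol NaCl
Moles of NaOH = 0.129997 × (1/1) = 0.129997 mol
Mass of NaOH = 0.129997 mol × 40.0 g/mol = 5.2 g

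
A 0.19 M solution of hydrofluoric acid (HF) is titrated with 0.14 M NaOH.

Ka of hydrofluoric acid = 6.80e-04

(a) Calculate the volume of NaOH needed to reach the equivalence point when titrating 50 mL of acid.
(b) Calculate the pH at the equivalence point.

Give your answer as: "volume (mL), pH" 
V = 67.9 mL, pH = 8.04

(a) At equivalence: moles acid = moles base.
moles acid = 0.19 × 0.05 = 0.0095 mol; V_NaOH = 0.0095/0.14 = 0.06786 L = 67.9 mL.
(b) At equivalence, all acid → conjugate base A⁻ at [A⁻] = 0.0095/0.1179 = 0.08061 M.
Kb = Kw/Ka = 1.0e-14/6.80e-04 = 1.471e-11; [OH⁻] = √(Kb·[A⁻]) = 1.089e-06; pOH = 5.96; pH = 14 − pOH = 8.04.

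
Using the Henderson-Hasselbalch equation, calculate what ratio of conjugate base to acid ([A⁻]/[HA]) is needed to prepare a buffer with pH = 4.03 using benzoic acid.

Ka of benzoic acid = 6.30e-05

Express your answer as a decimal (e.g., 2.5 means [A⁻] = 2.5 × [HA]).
[A⁻]/[HA] = 0.675

pKa = −log(6.30e-05) = 4.2007. pH = pKa + log([A⁻]/[HA]). 4.03 = 4.2007 + log(ratio). log(ratio) = 4.03 − 4.2007 = -0.1707. ratio = 10^(-0.1707) = 0.675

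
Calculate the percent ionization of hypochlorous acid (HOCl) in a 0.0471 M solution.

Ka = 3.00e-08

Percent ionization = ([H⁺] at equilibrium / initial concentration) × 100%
Percent ionization = 0.0798%

Let x = [H⁺]. Ka = x²/(C - x) ⇒ x² + (3.00e-08)x - (3.00e-08)(0.0471) = 0. x = 3.7575e-05. Percent = (3.7575e-05/0.0471) × 100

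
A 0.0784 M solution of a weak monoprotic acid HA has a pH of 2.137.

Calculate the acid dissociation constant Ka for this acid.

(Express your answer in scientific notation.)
K_a = 7.48e-04

[H⁺] = 10^(−pH) = 10^(−2.137) = 7.295e-03 M. For HA ⇌ H⁺ + A⁻, Ka = x²/(C − x) = (7.295e-03)²/(0.0784 − 7.295e-03) = 7.48e-04.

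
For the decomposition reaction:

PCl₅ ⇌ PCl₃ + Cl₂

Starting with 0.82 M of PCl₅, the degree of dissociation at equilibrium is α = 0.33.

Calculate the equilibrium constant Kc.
K_c = 0.1333

x = α·[A]₀ = 0.33 × 0.82 = 0.2706 M dissociated.
At eq: [PCl₅] = 0.82 − 0.2706 = 0.5494 M; [PCl₃] = [Cl₂] = x = 0.2706 M.
Kc = [PCl₃][Cl₂]/[PCl₅] = (0.2706)²/0.5494 = 0.1333.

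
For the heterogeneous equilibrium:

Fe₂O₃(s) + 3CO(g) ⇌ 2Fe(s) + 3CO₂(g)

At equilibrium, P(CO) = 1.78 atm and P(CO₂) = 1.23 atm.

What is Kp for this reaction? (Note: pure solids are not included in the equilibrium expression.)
K_p = 0.330

Solids (Fe₂O₃, Fe) are excluded.
Kp = P(CO₂)³/P(CO)³ = (1.23)³/(1.78)³ = 1.861/5.64 = 0.330.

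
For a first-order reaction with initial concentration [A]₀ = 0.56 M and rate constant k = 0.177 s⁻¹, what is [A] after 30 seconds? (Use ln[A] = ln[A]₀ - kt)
0.0028 M

ln[A] = ln[A]₀ - k·t = ln(0.56) - (0.177)·(30) = -0.5798 - 5.3100 = -5.8898
[A] = e^(-5.8898) = 0.0028 M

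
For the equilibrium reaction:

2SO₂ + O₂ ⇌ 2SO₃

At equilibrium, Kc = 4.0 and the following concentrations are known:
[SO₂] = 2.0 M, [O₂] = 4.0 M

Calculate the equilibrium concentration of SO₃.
[SO₃] = 8.0000 M

Kc = ([SO₃]^2) / ([SO₂]^2 × [O₂]) = 4.0
[SO₃]^2 = Kc · (reactant terms)/(other product terms) = 4.0 · 16 / 1 = 64
[SO₃] = (64)^(1/2) = 8.0000 M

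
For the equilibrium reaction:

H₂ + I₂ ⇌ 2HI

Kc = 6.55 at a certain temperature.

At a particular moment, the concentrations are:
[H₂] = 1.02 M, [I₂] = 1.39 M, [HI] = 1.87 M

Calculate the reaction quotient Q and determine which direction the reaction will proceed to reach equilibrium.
Q = 2.466, Q < K, reaction proceeds forward (toward products)

Q = ([HI]^2) / ([H₂] × [I₂])
  = ((1.87)^2) / ((1.02)·(1.39)) = 3.4969/1.4178 = 2.466
Since Q = 2.466 < Kc = 6.55, the reaction proceeds forward (toward products) to reach equilibrium.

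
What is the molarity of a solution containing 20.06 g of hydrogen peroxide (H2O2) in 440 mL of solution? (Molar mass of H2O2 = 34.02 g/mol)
Moles of H2O2 = 20.06 g ÷ 34.02 g/mol = 0.589653 mol
Volume = 440 mL = 0.44 L
Molarity = 0.589653 mol ÷ 0.44 L = 1.34 M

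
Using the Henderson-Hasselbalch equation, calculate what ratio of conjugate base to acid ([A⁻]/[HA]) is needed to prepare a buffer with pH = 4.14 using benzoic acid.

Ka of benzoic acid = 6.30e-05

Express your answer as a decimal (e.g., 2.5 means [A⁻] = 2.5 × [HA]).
[A⁻]/[HA] = 0.870

pKa = −log(6.30e-05) = 4.2007. pH = pKa + log([A⁻]/[HA]). 4.14 = 4.2007 + log(ratio). log(ratio) = 4.14 − 4.2007 = -0.0607. ratio = 10^(-0.0607) = 0.870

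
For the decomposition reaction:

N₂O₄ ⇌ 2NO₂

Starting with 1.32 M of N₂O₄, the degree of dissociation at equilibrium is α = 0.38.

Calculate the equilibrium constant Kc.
K_c = 1.2297

x = α·[A]₀ = 0.38 × 1.32 = 0.5016 M dissociated.
At eq: [N₂O₄] = 1.32 − 0.5016 = 0.8184 M; [NO₂] = 2x = 1.003 M.
Kc = [NO₂]²/[N₂O₄] = (1.003)²/0.8184 = 1.23.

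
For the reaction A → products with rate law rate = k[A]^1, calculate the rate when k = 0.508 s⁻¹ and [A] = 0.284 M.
0.1443 M/s

rate = k·[A]^1 = 0.508·(0.284)^1 = 0.508·0.284 = 0.1443 M/s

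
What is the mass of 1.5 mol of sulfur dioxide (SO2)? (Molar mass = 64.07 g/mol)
Mass = 1.5 mol × 64.07 g/mol = 96.1 g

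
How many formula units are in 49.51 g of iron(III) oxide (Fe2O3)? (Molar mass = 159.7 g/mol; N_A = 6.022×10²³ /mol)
Moles = 49.51 g ÷ 159.7 g/mol = 0.310019 mol
Formula units = 0.310019 mol × 6.022×10²³ /mol = 1.867e+23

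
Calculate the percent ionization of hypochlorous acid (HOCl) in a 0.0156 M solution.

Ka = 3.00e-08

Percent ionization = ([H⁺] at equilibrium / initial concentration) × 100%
Percent ionization = 0.139%

Let x = [H⁺]. Ka = x²/(C - x) ⇒ x² + (3.00e-08)x - (3.00e-08)(0.0156) = 0. x = 2.1618e-05. Percent = (2.1618e-05/0.0156) × 100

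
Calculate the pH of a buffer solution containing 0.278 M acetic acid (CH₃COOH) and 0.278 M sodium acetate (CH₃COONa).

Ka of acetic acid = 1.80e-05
pH = 4.74

pKa = -log(1.80e-05) = 4.74. pH = pKa + log([A⁻]/[HA]) = 4.74 + log(0.278/0.278)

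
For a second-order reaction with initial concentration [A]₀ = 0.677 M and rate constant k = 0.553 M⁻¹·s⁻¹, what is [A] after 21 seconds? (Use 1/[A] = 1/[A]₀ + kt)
0.0764 M

1/[A] = 1/[A]₀ + k·t = 1/0.677 + (0.553)·(21) = 1.4771 + 11.6130 = 13.0901
[A] = 1/13.0901 = 0.0764 M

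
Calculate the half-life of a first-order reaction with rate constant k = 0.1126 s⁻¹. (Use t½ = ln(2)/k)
6.16 s

t½ = ln(2)/k = 0.6931/0.1126 = 6.16 s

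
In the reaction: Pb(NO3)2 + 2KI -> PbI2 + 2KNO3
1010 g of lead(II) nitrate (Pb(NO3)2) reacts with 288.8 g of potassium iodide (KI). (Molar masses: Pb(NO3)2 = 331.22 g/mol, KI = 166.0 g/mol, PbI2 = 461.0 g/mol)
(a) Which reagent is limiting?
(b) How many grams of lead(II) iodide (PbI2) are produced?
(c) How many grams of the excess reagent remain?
(a) KI, (b) 401 g, (c) 721.9 g

Moles of Pb(NO3)2 = 1010 g ÷ 331.22 g/mol = 3.04933 mol
Moles of KI = 288.8 g ÷ 166.0 g/mol = 1.73976 mol
Moles ÷ coefficient: Pb(NO3)2: 3.04933/1 = 3.049, KI: 1.73976/2 = 0.8699
(a) KI has the smaller value, so KI is the limiting reagent.
(b) Moles of PbI2 = 1.73976 mol KI × (1/2) = 0.86988 mol; mass = 0.86988 mol × 461.0 g/mol = 401 g
(c) Pb(NO3)2 consumed = 1.73976 × (1/2) = 0.86988 mol; remaining = 3.04933 − 0.86988 = 2.17945 mol; mass = 2.17945 mol × 331.22 g/mol = 721.9 g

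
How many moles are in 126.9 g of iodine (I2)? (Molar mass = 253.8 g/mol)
Moles = 126.9 g ÷ 253.8 g/mol = 0.5 mol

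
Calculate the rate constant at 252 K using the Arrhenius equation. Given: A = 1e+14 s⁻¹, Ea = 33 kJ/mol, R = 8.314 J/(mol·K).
1.44e+07 s⁻¹

k = A·exp(-Ea/(R·T)) = 1e+14·exp(-33000/(8.314·252)) = 1e+14·exp(-15.7508) = 1e+14·1.4438e-07 = 1.44e+07 s⁻¹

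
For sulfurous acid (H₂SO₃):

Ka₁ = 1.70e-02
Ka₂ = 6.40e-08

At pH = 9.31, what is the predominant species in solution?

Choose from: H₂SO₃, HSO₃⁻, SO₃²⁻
SO₃²⁻

pKa1 = 1.77, pKa2 = 7.19. Each pKa is the crossover between adjacent species; pH = 9.31 lies in the region where SO₃²⁻ predominates.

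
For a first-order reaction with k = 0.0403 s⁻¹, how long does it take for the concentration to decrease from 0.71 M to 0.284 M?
22.74 s

From ln[A] = ln[A]₀ - k·t: t = ln([A]₀/[A])/k = ln(0.71/0.284)/0.0403 = ln(2.5000)/0.0403 = 0.9163/0.0403 = 22.74 s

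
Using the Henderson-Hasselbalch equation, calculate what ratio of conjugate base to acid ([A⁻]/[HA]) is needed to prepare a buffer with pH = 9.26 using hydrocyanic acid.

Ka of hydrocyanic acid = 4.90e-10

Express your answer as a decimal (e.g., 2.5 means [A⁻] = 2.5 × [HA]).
[A⁻]/[HA] = 0.892

pKa = −log(4.90e-10) = 9.3098. pH = pKa + log([A⁻]/[HA]). 9.26 = 9.3098 + log(ratio). log(ratio) = 9.26 − 9.3098 = -0.0498. ratio = 10^(-0.0498) = 0.892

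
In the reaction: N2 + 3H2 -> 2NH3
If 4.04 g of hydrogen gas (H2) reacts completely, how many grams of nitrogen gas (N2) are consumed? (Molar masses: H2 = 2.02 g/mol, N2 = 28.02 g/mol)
Moles of H2 = 4.04 g ÷ 2.02 g/mol = 2 mol
Mole ratio: 1 mol N2 / 3 mol H2
Moles of N2 = 2 × (1/3) = 0.666667 mol
Mass of N2 = 0.666667 mol × 28.02 g/mol = 18.68 g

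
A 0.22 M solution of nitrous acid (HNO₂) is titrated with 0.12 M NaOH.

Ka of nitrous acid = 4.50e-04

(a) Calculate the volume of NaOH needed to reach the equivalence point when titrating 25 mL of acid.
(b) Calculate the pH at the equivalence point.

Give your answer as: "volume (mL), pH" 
V = 45.8 mL, pH = 8.12

(a) At equivalence: moles acid = moles base.
moles acid = 0.22 × 0.025 = 0.0055 mol; V_NaOH = 0.0055/0.12 = 0.04583 L = 45.8 mL.
(b) At equivalence, all acid → conjugate base A⁻ at [A⁻] = 0.0055/0.07083 = 0.07765 M.
Kb = Kw/Ka = 1.0e-14/4.50e-04 = 2.222e-11; [OH⁻] = √(Kb·[A⁻]) = 1.314e-06; pOH = 5.88; pH = 14 − pOH = 8.12.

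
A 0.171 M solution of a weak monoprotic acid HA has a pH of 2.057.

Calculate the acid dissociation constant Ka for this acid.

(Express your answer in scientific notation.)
K_a = 4.74e-04

[H⁺] = 10^(−pH) = 10^(−2.057) = 8.770e-03 M. For HA ⇌ H⁺ + A⁻, Ka = x²/(C − x) = (8.770e-03)²/(0.171 − 8.770e-03) = 4.74e-04.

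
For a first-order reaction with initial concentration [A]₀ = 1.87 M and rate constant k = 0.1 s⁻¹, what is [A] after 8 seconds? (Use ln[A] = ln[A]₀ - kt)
0.8402 M

ln[A] = ln[A]₀ - k·t = ln(1.87) - (0.1)·(8) = 0.6259 - 0.8000 = -0.1741
[A] = e^(-0.1741) = 0.8402 M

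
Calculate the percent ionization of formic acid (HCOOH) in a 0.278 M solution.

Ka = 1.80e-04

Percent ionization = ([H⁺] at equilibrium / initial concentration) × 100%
Percent ionization = 2.51%

Let x = [H⁺]. Ka = x²/(C - x) ⇒ x² + (1.80e-04)x - (1.80e-04)(0.278) = 0. x = 6.9845e-03. Percent = (6.9845e-03/0.278) × 100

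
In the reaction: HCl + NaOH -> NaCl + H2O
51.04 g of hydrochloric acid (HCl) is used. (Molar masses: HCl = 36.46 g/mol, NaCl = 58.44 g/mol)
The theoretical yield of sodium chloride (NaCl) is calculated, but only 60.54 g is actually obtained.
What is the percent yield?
Moles of HCl = 51.04 g ÷ 36.46 g/mol = 1.39989 mol
Mole ratio: 1 mol NaCl / 1 mol HCl
Moles of NaCl = 1.39989 × (1/1) = 1.39989 mol
Theoretical yield = 1.39989 mol × 58.44 g/mol = 81.81 g
Actual yield = 60.54 g
Percent yield = (60.54 / 81.81) × 100% = 74.0%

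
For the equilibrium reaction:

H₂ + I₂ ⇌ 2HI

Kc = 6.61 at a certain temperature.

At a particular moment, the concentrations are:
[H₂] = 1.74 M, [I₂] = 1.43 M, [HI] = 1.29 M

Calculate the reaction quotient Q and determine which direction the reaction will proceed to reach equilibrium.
Q = 0.669, Q < K, reaction proceeds forward (toward products)

Q = ([HI]^2) / ([H₂] × [I₂])
  = ((1.29)^2) / ((1.74)·(1.43)) = 1.6641/2.4882 = 0.6688
Since Q = 0.6688 < Kc = 6.61, the reaction proceeds forward (toward products) to reach equilibrium.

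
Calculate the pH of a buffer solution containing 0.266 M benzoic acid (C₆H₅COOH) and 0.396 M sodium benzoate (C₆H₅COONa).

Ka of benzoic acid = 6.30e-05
pH = 4.37

pKa = -log(6.30e-05) = 4.20. pH = pKa + log([A⁻]/[HA]) = 4.20 + log(0.396/0.266)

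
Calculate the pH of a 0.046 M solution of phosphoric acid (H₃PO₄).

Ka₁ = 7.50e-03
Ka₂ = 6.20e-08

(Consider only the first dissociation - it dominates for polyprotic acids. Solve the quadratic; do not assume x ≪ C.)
pH = 1.82

x² + Ka₁·x − Ka₁·C = 0 with Ka₁ = 7.50e-03, C = 0.046.
x = (−Ka₁ + √(Ka₁² + 4·Ka₁·C))/2 = 1.5199e-02 M, so pH = 1.82.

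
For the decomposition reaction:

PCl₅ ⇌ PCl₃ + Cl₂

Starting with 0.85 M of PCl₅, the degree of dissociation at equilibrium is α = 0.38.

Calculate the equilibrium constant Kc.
K_c = 0.1980

x = α·[A]₀ = 0.38 × 0.85 = 0.323 M dissociated.
At eq: [PCl₅] = 0.85 − 0.323 = 0.527 M; [PCl₃] = [Cl₂] = x = 0.323 M.
Kc = [PCl₃][Cl₂]/[PCl₅] = (0.323)²/0.527 = 0.198.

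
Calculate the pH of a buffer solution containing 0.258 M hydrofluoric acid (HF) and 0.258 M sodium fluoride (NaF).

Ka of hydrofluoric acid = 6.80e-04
pH = 3.17

pKa = -log(6.80e-04) = 3.17. pH = pKa + log([A⁻]/[HA]) = 3.17 + log(0.258/0.258)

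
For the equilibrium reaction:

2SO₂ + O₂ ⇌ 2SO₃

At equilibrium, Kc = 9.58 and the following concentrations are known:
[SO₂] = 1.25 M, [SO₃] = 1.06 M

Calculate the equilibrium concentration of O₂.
[O₂] = 0.0751 M

Kc = ([SO₃]^2) / ([SO₂]^2 × [O₂]) = 9.58
[O₂]^1 = (product terms)/(Kc · other reactant terms) = 1.1236 / (9.58 · 1.5625) = 0.075063
[O₂] = 0.0751 M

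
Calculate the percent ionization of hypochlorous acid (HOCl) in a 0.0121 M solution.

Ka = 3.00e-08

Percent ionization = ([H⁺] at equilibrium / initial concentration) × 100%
Percent ionization = 0.157%

Let x = [H⁺]. Ka = x²/(C - x) ⇒ x² + (3.00e-08)x - (3.00e-08)(0.0121) = 0. x = 1.9038e-05. Percent = (1.9038e-05/0.0121) × 100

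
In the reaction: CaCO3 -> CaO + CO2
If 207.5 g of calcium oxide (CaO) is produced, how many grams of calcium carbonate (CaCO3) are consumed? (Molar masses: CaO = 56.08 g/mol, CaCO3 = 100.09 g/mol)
Moles of CaO = 207.5 g ÷ 56.08 g/mol = 3.70007 mol
Mole ratio: 1 mol CaCO3 / 1 mol CaO
Moles of CaCO3 = 3.70007 × (1/1) = 3.70007 mol
Mass of CaCO3 = 3.70007 mol × 100.09 g/mol = 370.3 g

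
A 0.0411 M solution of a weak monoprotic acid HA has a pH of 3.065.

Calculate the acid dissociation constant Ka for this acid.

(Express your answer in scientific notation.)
K_a = 1.84e-05

[H⁺] = 10^(−pH) = 10^(−3.065) = 8.610e-04 M. For HA ⇌ H⁺ + A⁻, Ka = x²/(C − x) = (8.610e-04)²/(0.0411 − 8.610e-04) = 1.84e-05.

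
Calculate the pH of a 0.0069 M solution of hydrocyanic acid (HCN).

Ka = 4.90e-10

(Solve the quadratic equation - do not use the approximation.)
pH = 5.74

x² + Ka×x - Ka×C = 0. Using quadratic formula: [H⁺] = 1.8385e-06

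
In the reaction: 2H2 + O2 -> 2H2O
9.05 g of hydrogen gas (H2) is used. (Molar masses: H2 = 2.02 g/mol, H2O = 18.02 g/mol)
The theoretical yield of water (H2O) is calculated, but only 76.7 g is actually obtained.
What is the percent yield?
Moles of H2 = 9.05 g ÷ 2.02 g/mol = 4.4802 mol
Mole ratio: 2 mol H2O / 2 mol H2
Moles of H2O = 4.4802 × (2/2) = 4.4802 mol
Theoretical yield = 4.4802 mol × 18.02 g/mol = 80.733 g
Actual yield = 76.7 g
Percent yield = (76.7 / 80.733) × 100% = 95.0%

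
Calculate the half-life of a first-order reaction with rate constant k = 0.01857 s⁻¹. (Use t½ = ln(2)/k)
37.33 s

t½ = ln(2)/k = 0.6931/0.01857 = 37.33 s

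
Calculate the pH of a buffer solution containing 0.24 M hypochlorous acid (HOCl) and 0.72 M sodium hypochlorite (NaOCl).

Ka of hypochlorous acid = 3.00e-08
pH = 8.00

pKa = -log(3.00e-08) = 7.52. pH = pKa + log([A⁻]/[HA]) = 7.52 + log(0.72/0.24)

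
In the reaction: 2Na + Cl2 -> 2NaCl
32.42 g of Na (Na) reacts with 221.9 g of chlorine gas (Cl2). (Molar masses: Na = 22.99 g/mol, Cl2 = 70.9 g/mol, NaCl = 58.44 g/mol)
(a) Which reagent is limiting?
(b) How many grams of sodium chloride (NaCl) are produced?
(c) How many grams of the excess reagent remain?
(a) Na, (b) 82.41 g, (c) 171.9 g

Moles of Na = 32.42 g ÷ 22.99 g/mol = 1.41018 mol
Moles of Cl2 = 221.9 g ÷ 70.9 g/mol = 3.12976 mol
Moles ÷ coefficient: Na: 1.41018/2 = 0.7051, Cl2: 3.12976/1 = 3.13
(a) Na has the smaller value, so Na is the limiting reagent.
(b) Moles of NaCl = 1.41018 mol Na × (2/2) = 1.41018 mol; mass = 1.41018 mol × 58.44 g/mol = 82.41 g
(c) Cl2 consumed = 1.41018 × (1/2) = 0.705089 mol; remaining = 3.12976 − 0.705089 = 2.42467 mol; mass = 2.42467 mol × 70.9 g/mol = 171.9 g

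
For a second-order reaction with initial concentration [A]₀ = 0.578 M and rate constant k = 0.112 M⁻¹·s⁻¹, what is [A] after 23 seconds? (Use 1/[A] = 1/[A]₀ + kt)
0.2322 M

1/[A] = 1/[A]₀ + k·t = 1/0.578 + (0.112)·(23) = 1.7301 + 2.5760 = 4.3061
[A] = 1/4.3061 = 0.2322 M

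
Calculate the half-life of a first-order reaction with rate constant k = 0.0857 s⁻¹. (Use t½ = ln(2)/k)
8.09 s

t½ = ln(2)/k = 0.6931/0.0857 = 8.09 s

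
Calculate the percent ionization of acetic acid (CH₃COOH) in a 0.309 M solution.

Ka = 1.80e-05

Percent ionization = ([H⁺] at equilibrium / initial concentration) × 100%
Percent ionization = 0.76%

Let x = [H⁺]. Ka = x²/(C - x) ⇒ x² + (1.80e-05)x - (1.80e-05)(0.309) = 0. x = 2.3494e-03. Percent = (2.3494e-03/0.309) × 100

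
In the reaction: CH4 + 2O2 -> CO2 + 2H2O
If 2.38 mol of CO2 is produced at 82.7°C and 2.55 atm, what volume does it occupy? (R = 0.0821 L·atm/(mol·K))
T = 82.7°C + 273.15 = 355.85 K
V = nRT/P = (2.38 × 0.0821 × 355.85) / 2.55
V = 27.27 L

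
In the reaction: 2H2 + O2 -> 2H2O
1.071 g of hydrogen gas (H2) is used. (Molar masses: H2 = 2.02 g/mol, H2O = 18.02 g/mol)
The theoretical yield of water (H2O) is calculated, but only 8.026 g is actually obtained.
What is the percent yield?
Moles of H2 = 1.071 g ÷ 2.02 g/mol = 0.530198 mol
Mole ratio: 2 mol H2O / 2 mol H2
Moles of H2O = 0.530198 × (2/2) = 0.530198 mol
Theoretical yield = 0.530198 mol × 18.02 g/mol = 9.5542 g
Actual yield = 8.026 g
Percent yield = (8.026 / 9.5542) × 100% = 84.0%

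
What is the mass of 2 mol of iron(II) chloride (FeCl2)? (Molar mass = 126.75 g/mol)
Mass = 2 mol × 126.75 g/mol = 253.5 g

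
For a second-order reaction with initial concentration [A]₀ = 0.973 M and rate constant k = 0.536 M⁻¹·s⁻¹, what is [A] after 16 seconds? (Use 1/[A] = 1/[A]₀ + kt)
0.1041 M

1/[A] = 1/[A]₀ + k·t = 1/0.973 + (0.536)·(16) = 1.0277 + 8.5760 = 9.6037
[A] = 1/9.6037 = 0.1041 M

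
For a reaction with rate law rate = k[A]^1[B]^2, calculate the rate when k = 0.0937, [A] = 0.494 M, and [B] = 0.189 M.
0.001653 M/s

rate = k·[A]^1·[B]^2 = 0.0937·(0.494)^1·(0.189)^2 = 0.0937·0.494·0.035721 = 0.001653 M/s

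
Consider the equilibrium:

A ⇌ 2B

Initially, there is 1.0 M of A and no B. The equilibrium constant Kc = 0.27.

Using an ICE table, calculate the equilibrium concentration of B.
[B] = 0.456 M

ICE: [A] = 1.0 − x, [B] = 2x.
Kc = (2x)²/(1.0 − x) = 0.27 ⇒ 4x² + 0.27x − 0.27 = 0.
x = (−0.27 + √(0.27² + 4·4·0.27))/(2·4) = (−0.27 + √4.3929)/8 = 0.22824.
[B] = 2x = 0.456 M.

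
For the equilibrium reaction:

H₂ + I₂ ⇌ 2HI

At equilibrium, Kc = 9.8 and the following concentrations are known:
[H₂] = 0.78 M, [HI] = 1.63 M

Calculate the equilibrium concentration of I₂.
[I₂] = 0.3476 M

Kc = ([HI]^2) / ([H₂] × [I₂]) = 9.8
[I₂]^1 = (product terms)/(Kc · other reactant terms) = 2.6569 / (9.8 · 0.78) = 0.34758
[I₂] = 0.3476 M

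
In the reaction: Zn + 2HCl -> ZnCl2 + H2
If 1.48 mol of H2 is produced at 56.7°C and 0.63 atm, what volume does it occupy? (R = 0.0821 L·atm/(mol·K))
T = 56.7°C + 273.15 = 329.85 K
V = nRT/P = (1.48 × 0.0821 × 329.85) / 0.63
V = 63.62 L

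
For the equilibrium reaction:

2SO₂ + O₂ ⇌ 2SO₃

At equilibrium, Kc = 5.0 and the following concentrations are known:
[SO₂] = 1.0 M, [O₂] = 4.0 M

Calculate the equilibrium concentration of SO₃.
[SO₃] = 4.4721 M

Kc = ([SO₃]^2) / ([SO₂]^2 × [O₂]) = 5.0
[SO₃]^2 = Kc · (reactant terms)/(other product terms) = 5.0 · 4 / 1 = 20
[SO₃] = (20)^(1/2) = 4.4721 M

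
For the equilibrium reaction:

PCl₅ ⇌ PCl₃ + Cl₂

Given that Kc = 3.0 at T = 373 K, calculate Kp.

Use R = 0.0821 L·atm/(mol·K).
K_p = 91.8699

Δn = (moles gaseous products) − (moles gaseous reactants) = 1
T = 373 K; RT = 0.0821 × 373 = 30.6233
Kp = Kc·(RT)^Δn = 3.0 × (30.6233)^1 = 3.0 × 30.6233 = 91.8699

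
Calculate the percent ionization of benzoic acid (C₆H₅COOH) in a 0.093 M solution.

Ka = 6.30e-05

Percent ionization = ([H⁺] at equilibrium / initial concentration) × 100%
Percent ionization = 2.57%

Let x = [H⁺]. Ka = x²/(C - x) ⇒ x² + (6.30e-05)x - (6.30e-05)(0.093) = 0. x = 2.3892e-03. Percent = (2.3892e-03/0.093) × 100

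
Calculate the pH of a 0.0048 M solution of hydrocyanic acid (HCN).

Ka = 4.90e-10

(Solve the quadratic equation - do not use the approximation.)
pH = 5.81

x² + Ka×x - Ka×C = 0. Using quadratic formula: [H⁺] = 1.5334e-06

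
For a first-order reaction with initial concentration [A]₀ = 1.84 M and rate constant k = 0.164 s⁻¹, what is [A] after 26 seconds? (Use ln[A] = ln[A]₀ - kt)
0.0259 M

ln[A] = ln[A]₀ - k·t = ln(1.84) - (0.164)·(26) = 0.6098 - 4.2640 = -3.6542
[A] = e^(-3.6542) = 0.0259 M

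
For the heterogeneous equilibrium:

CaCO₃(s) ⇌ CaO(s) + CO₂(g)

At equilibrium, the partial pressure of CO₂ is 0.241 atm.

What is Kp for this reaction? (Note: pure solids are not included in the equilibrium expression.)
K_p = 0.241

Solids (CaCO₃, CaO) have activity 1 and are excluded.
Kp = P(CO₂) = 0.241.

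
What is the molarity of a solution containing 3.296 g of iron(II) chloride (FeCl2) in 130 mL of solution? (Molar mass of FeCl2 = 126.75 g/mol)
Moles of FeCl2 = 3.296 g ÷ 126.75 g/mol = 0.0260039 mol
Volume = 130 mL = 0.13 L
Molarity = 0.0260039 mol ÷ 0.13 L = 0.2 M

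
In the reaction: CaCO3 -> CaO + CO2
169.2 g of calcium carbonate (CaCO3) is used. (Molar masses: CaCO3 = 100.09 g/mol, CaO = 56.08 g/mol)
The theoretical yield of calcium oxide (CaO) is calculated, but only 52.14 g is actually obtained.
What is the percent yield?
Moles of CaCO3 = 169.2 g ÷ 100.09 g/mol = 1.69048 mol
Mole ratio: 1 mol CaO / 1 mol CaCO3
Moles of CaO = 1.69048 × (1/1) = 1.69048 mol
Theoretical yield = 1.69048 mol × 56.08 g/mol = 94.802 g
Actual yield = 52.14 g
Percent yield = (52.14 / 94.802) × 100% = 55.0%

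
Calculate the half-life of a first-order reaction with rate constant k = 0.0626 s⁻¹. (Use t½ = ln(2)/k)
11.07 s

t½ = ln(2)/k = 0.6931/0.0626 = 11.07 s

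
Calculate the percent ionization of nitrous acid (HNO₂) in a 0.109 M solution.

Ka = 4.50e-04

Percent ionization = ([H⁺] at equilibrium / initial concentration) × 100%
Percent ionization = 6.22%

Let x = [H⁺]. Ka = x²/(C - x) ⇒ x² + (4.50e-04)x - (4.50e-04)(0.109) = 0. x = 6.7822e-03. Percent = (6.7822e-03/0.109) × 100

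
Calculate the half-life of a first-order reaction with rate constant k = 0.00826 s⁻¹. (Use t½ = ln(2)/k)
83.92 s

t½ = ln(2)/k = 0.6931/0.00826 = 83.92 s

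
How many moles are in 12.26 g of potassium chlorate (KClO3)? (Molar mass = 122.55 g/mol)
Moles = 12.26 g ÷ 122.55 g/mol = 0.1 mol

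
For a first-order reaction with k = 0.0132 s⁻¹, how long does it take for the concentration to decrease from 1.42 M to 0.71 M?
52.51 s

From ln[A] = ln[A]₀ - k·t: t = ln([A]₀/[A])/k = ln(1.42/0.71)/0.0132 = ln(2.0000)/0.0132 = 0.6931/0.0132 = 52.51 s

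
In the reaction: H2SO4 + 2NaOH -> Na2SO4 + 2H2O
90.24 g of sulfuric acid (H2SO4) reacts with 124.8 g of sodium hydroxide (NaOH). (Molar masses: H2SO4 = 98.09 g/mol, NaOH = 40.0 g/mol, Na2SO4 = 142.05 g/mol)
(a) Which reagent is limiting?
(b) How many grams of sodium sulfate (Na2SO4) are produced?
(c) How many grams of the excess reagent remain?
(a) H2SO4, (b) 130.7 g, (c) 51.2 g

Moles of H2SO4 = 90.24 g ÷ 98.09 g/mol = 0.919971 mol
Moles of NaOH = 124.8 g ÷ 40.0 g/mol = 3.12 mol
Moles ÷ coefficient: H2SO4: 0.919971/1 = 0.92, NaOH: 3.12/2 = 1.56
(a) H2SO4 has the smaller value, so H2SO4 is the limiting reagent.
(b) Moles of Na2SO4 = 0.919971 mol H2SO4 × (1/1) = 0.919971 mol; mass = 0.919971 mol × 142.05 g/mol = 130.7 g
(c) NaOH consumed = 0.919971 × (2/1) = 1.83994 mol; remaining = 3.12 − 1.83994 = 1.28006 mol; mass = 1.28006 mol × 40.0 g/mol = 51.2 g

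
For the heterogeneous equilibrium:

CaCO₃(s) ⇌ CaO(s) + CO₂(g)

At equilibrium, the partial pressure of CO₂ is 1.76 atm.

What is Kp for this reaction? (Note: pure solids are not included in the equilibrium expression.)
K_p = 1.76

Solids (CaCO₃, CaO) have activity 1 and are excluded.
Kp = P(CO₂) = 1.76.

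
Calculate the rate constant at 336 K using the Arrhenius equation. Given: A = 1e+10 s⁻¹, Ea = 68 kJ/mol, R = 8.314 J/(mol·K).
2.68e-01 s⁻¹

k = A·exp(-Ea/(R·T)) = 1e+10·exp(-68000/(8.314·336)) = 1e+10·exp(-24.3422) = 1e+10·2.6812e-11 = 2.68e-01 s⁻¹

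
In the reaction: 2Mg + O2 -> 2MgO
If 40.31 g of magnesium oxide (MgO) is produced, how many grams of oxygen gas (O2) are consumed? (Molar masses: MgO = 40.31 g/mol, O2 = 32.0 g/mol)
Moles of MgO = 40.31 g ÷ 40.31 g/mol = 1 mol
Mole ratio: 1 mol O2 / 2 mol MgO
Moles of O2 = 1 × (1/2) = 0.5 mol
Mass of O2 = 0.5 mol × 32.0 g/mol = 16 g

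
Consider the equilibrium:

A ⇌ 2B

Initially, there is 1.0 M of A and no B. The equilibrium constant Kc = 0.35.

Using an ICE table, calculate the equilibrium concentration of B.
[B] = 0.511 M

ICE: [A] = 1.0 − x, [B] = 2x.
Kc = (2x)²/(1.0 − x) = 0.35 ⇒ 4x² + 0.35x − 0.35 = 0.
x = (−0.35 + √(0.35² + 4·4·0.35))/(2·4) = (−0.35 + √5.7225)/8 = 0.25527.
[B] = 2x = 0.511 M.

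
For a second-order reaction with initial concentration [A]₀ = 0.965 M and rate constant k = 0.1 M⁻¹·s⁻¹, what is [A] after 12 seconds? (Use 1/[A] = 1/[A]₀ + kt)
0.4472 M

1/[A] = 1/[A]₀ + k·t = 1/0.965 + (0.1)·(12) = 1.0363 + 1.2000 = 2.2363
[A] = 1/2.2363 = 0.4472 M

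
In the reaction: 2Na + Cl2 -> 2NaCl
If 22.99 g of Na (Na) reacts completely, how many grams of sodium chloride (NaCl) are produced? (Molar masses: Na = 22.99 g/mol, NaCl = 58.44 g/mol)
Moles of Na = 22.99 g ÷ 22.99 g/mol = 1 mol
Mole ratio: 2 mol NaCl / 2 mol Na
Moles of NaCl = 1 × (2/2) = 1 mol
Mass of NaCl = 1 mol × 58.44 g/mol = 58.44 g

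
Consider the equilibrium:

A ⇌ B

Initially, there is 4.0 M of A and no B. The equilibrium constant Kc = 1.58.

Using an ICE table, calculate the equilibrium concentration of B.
[B] = 2.450 M

ICE: [A] = 4.0 − x, [B] = x.
Kc = x/(4.0 − x) = 1.58 ⇒ x = 1.58·4.0/(1 + 1.58) = 6.32/2.58 = 2.45.
[B] = x = 2.450 M.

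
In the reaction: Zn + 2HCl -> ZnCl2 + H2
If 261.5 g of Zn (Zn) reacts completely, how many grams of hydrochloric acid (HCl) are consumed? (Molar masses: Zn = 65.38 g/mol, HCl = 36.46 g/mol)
Moles of Zn = 261.5 g ÷ 65.38 g/mol = 3.99969 mol
Mole ratio: 2 mol HCl / 1 mol Zn
Moles of HCl = 3.99969 × (2/1) = 7.99939 mol
Mass of HCl = 7.99939 mol × 36.46 g/mol = 291.7 g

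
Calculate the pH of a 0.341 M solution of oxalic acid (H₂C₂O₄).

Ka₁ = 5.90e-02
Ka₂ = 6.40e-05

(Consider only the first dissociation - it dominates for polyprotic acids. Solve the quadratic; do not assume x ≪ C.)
pH = 0.94

x² + Ka₁·x − Ka₁·C = 0 with Ka₁ = 5.90e-02, C = 0.341.
x = (−Ka₁ + √(Ka₁² + 4·Ka₁·C))/2 = 1.1538e-01 M, so pH = 0.94.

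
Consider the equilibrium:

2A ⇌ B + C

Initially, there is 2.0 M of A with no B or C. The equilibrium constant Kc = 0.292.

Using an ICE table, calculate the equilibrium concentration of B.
[B] = 0.519 M

ICE: [A] = 2.0 − 2x, [B] = [C] = x.
Kc = x²/(2.0 − 2x)² = 0.292 ⇒ √Kc = x/(2.0 − 2x).
x = √0.292·2.0/(1 + 2√0.292) = 0.54037·2.0/2.0807 = 0.5194.
[B] = x = 0.519 M.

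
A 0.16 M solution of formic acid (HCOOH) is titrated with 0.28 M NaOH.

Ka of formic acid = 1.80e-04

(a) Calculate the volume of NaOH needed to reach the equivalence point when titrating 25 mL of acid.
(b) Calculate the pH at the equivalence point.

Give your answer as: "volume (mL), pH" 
V = 14.3 mL, pH = 8.38

(a) At equivalence: moles acid = moles base.
moles acid = 0.16 × 0.025 = 0.004 mol; V_NaOH = 0.004/0.28 = 0.01429 L = 14.3 mL.
(b) At equivalence, all acid → conjugate base A⁻ at [A⁻] = 0.004/0.03929 = 0.1018 M.
Kb = Kw/Ka = 1.0e-14/1.80e-04 = 5.556e-11; [OH⁻] = √(Kb·[A⁻]) = 2.378e-06; pOH = 5.62; pH = 14 − pOH = 8.38.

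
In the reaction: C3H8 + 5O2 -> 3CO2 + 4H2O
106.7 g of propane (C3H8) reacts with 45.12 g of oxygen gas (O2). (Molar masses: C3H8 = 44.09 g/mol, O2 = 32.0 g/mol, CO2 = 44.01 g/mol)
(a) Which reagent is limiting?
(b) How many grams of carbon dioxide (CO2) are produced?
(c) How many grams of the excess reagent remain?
(a) O2, (b) 37.23 g, (c) 94.27 g

Moles of C3H8 = 106.7 g ÷ 44.09 g/mol = 2.42005 mol
Moles of O2 = 45.12 g ÷ 32.0 g/mol = 1.41 mol
Moles ÷ coefficient: C3H8: 2.42005/1 = 2.42, O2: 1.41/5 = 0.282
(a) O2 has the smaller value, so O2 is the limiting reagent.
(b) Moles of CO2 = 1.41 mol O2 × (3/5) = 0.846 mol; mass = 0.846 mol × 44.01 g/mol = 37.23 g
(c) C3H8 consumed = 1.41 × (1/5) = 0.282 mol; remaining = 2.42005 − 0.282 = 2.13805 mol; mass = 2.13805 mol × 44.09 g/mol = 94.27 g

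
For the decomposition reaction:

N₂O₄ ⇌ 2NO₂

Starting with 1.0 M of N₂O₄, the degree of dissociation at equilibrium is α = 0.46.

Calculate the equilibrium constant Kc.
K_c = 1.5674

x = α·[A]₀ = 0.46 × 1.0 = 0.46 M dissociated.
At eq: [N₂O₄] = 1.0 − 0.46 = 0.54 M; [NO₂] = 2x = 0.92 M.
Kc = [NO₂]²/[N₂O₄] = (0.92)²/0.54 = 1.567.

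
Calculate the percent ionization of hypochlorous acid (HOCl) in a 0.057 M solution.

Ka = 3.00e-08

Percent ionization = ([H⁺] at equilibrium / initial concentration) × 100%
Percent ionization = 0.0725%

Let x = [H⁺]. Ka = x²/(C - x) ⇒ x² + (3.00e-08)x - (3.00e-08)(0.057) = 0. x = 4.1337e-05. Percent = (4.1337e-05/0.057) × 100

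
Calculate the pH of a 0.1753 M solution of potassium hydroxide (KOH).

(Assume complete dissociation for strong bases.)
pH = 13.24

[OH⁻] = 0.1753 M for strong base. pOH = -log[OH⁻] = 0.76, pH = 14 - pOH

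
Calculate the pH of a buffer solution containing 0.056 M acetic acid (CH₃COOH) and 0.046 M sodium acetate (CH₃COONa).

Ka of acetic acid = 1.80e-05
pH = 4.66

pKa = -log(1.80e-05) = 4.74. pH = pKa + log([A⁻]/[HA]) = 4.74 + log(0.046/0.056)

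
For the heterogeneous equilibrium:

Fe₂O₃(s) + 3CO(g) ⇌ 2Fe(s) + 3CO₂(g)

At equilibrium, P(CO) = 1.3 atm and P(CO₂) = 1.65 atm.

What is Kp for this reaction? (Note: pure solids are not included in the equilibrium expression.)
K_p = 2.045

Solids (Fe₂O₃, Fe) are excluded.
Kp = P(CO₂)³/P(CO)³ = (1.65)³/(1.3)³ = 4.492/2.197 = 2.045.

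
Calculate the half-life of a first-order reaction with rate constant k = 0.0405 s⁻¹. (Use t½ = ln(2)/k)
17.11 s

t½ = ln(2)/k = 0.6931/0.0405 = 17.11 s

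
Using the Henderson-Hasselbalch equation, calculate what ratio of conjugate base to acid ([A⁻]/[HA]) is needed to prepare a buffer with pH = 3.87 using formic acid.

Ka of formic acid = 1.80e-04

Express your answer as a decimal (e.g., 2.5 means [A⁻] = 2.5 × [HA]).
[A⁻]/[HA] = 1.334

pKa = −log(1.80e-04) = 3.7447. pH = pKa + log([A⁻]/[HA]). 3.87 = 3.7447 + log(ratio). log(ratio) = 3.87 − 3.7447 = 0.1253. ratio = 10^(0.1253) = 1.334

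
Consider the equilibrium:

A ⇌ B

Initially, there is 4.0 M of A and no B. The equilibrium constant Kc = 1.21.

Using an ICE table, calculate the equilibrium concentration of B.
[B] = 2.190 M

ICE: [A] = 4.0 − x, [B] = x.
Kc = x/(4.0 − x) = 1.21 ⇒ x = 1.21·4.0/(1 + 1.21) = 4.84/2.21 = 2.19.
[B] = x = 2.190 M.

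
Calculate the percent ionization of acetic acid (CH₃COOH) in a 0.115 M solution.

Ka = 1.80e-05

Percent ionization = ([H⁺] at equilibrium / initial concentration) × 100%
Percent ionization = 1.24%

Let x = [H⁺]. Ka = x²/(C - x) ⇒ x² + (1.80e-05)x - (1.80e-05)(0.115) = 0. x = 1.4298e-03. Percent = (1.4298e-03/0.115) × 100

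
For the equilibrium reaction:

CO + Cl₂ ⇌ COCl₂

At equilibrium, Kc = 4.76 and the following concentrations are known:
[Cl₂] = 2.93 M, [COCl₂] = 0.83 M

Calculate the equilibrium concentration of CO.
[CO] = 0.0595 M

Kc = ([COCl₂]) / ([CO] × [Cl₂]) = 4.76
[CO]^1 = (product terms)/(Kc · other reactant terms) = 0.83 / (4.76 · 2.93) = 0.059512
[CO] = 0.0595 M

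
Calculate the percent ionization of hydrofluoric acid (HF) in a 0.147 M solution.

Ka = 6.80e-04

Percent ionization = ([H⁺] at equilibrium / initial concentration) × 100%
Percent ionization = 6.57%

Let x = [H⁺]. Ka = x²/(C - x) ⇒ x² + (6.80e-04)x - (6.80e-04)(0.147) = 0. x = 9.6638e-03. Percent = (9.6638e-03/0.147) × 100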